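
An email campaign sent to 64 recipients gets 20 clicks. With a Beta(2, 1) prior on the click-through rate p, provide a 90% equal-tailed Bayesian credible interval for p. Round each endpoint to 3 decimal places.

Posterior: Beta(2+20, 1+44) = Beta(22, 45).
Equal-tailed 90% interval: the 0.05 and 0.95 quantiles of Beta(22, 45).
Posterior mean ≈ 0.328, SD ≈ 0.057; a Normal approximation gives roughly [0.235, 0.422].
Exact: F⁻¹(0.05) = 0.238; F⁻¹(0.95) = 0.425.

[0.238, 0.425]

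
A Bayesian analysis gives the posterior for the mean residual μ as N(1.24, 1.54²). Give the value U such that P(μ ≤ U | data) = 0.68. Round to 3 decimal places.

Need U with P(μ ≤ U) = 0.68: U = 1.24 + z_{0.32}·1.54.
z = 0.468; U = 1.24 + 0.468 × 1.54 = 1.960.

1.960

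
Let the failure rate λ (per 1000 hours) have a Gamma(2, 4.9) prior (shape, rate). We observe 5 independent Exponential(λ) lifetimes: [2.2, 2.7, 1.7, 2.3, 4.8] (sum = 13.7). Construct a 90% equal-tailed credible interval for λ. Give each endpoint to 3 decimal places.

[0.177, 0.637]

Posterior: Gamma(2+5, 4.9+13.7) = Gamma(7, 18.6) (shape, rate).
Equal-tailed 90% interval: Gamma(7, 18.6) quantiles at 0.05 and 0.95.
Posterior mean ≈ 0.376, SD ≈ 0.142; a Normal approximation gives roughly [0.142, 0.610].
Exact: lower = 0.177; upper = 0.637.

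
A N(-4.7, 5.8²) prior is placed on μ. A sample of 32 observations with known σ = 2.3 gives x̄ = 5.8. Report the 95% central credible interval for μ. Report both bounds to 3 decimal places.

[4.954, 6.544]

Posterior precision = 1/5.8² + 32/2.3² = 0.0297 + 6.0491 = 6.0789, so posterior SD = 0.4056.
Posterior mean = (-4.7/5.8² + 32·5.8/2.3²) / 6.0789 = 5.7487.
Interval: 5.7487 ± 1.960 × 0.4056 → [4.954, 6.544].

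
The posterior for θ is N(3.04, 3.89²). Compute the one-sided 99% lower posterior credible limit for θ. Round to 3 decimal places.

Need L with P(θ ≥ L) = 0.99: L = 3.04 − z_{0.01}·3.89.
z = 2.326; L = 3.04 − 2.326 × 3.89 = -6.009.

-6.009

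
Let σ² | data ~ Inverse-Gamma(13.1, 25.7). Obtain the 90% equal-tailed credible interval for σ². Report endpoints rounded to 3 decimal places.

Inverse-Gamma(13.1, 25.7) quantiles: F⁻¹(0.05) and F⁻¹(0.95).
Equivalently, 1/σ² ~ Gamma(13.1, rate = 25.7); invert its 0.95 and 0.05 quantiles.
Posterior mean ≈ 2.124, SD ≈ 0.638; a Normal approximation gives roughly [1.075, 3.173].
Exact: lower = 1.314; upper = 3.309.

[1.314, 3.309]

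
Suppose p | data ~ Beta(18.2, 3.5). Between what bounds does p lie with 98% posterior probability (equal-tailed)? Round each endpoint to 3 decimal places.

Posterior: Beta(18.2, 3.5).
Equal-tailed 98% interval: the 0.01 and 0.99 quantiles of Beta(18.2, 3.5).
Posterior mean ≈ 0.839, SD ≈ 0.077; a Normal approximation gives roughly [0.659, 1.018].
Exact: F⁻¹(0.01) = 0.621; F⁻¹(0.99) = 0.969.

[0.621, 0.969]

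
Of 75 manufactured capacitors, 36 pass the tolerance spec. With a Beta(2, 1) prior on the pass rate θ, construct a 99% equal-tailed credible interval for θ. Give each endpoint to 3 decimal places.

Posterior: Beta(2+36, 1+39) = Beta(38, 40).
Equal-tailed 99% interval: the 0.005 and 0.995 quantiles of Beta(38, 40).
Posterior mean ≈ 0.487, SD ≈ 0.056; a Normal approximation gives roughly [0.342, 0.632].
Exact: F⁻¹(0.005) = 0.345; F⁻¹(0.995) = 0.631.

[0.345, 0.631]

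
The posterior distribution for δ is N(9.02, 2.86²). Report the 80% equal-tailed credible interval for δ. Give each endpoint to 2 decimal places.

The posterior is symmetric, so the 80% equal-tailed interval is δ = 9.02 ± z·2.86 with z = 1.282.
Half-width: 1.282 × 2.86 = 3.67.
9.02 − 3.67 = 5.35; 9.02 + 3.67 = 12.69.

[5.35, 12.69]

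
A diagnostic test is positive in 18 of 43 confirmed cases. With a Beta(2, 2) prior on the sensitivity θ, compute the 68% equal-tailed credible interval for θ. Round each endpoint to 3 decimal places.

Posterior: Beta(2+18, 2+25) = Beta(20, 27).
Equal-tailed 68% interval: the 0.16 and 0.84 quantiles of Beta(20, 27).
Posterior mean ≈ 0.426, SD ≈ 0.071; a Normal approximation gives roughly [0.355, 0.497].
Exact: F⁻¹(0.16) = 0.354; F⁻¹(0.84) = 0.497.

[0.354, 0.497]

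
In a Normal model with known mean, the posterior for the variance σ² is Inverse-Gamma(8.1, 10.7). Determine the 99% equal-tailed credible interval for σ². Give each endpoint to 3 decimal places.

[0.619, 4.075]

Inverse-Gamma(8.1, 10.7) quantiles: F⁻¹(0.005) and F⁻¹(0.995).
Equivalently, 1/σ² ~ Gamma(8.1, rate = 10.7); invert its 0.995 and 0.005 quantiles.
Posterior mean ≈ 1.507, SD ≈ 0.610; a Normal approximation gives roughly [-0.065, 3.079].
Exact: lower = 0.619; upper = 4.075.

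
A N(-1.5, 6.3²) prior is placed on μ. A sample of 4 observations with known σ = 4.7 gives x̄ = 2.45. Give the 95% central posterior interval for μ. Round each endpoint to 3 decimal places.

Posterior precision = 1/6.3² + 4/4.7² = 0.0252 + 0.1811 = 0.2063, so posterior SD = 2.2018.
Posterior mean = (-1.5/6.3² + 4·2.45/4.7²) / 0.2063 = 1.9675.
Interval: 1.9675 ± 1.960 × 2.2018 → [-2.348, 6.283].

[-2.348, 6.283]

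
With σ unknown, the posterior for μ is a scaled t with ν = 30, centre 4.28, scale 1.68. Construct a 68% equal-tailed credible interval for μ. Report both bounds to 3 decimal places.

The t_30 distribution is symmetric; the 68% interval is 4.28 ± t·1.68 with t_{0.84,30} = 1.011.
Half-width: 1.011 × 1.68 = 1.699.
4.28 − 1.699 = 2.581; 4.28 + 1.699 = 5.979.

[2.581, 5.979]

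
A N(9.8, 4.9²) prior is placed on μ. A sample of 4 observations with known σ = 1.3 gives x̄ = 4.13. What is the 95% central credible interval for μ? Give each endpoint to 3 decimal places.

Posterior precision = 1/4.9² + 4/1.3² = 0.0416 + 2.3669 = 2.4085, so posterior SD = 0.6444.
Posterior mean = (9.8/4.9² + 4·4.13/1.3²) / 2.4085 = 4.2280.
Interval: 4.2280 ± 1.960 × 0.6444 → [2.965, 5.491].

[2.965, 5.491]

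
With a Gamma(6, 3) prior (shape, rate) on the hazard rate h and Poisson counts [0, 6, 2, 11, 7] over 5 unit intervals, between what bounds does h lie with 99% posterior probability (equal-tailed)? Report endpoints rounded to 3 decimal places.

[2.413, 6.055]

Posterior: Gamma(6+26, 3+5) = Gamma(32, 8) (shape, rate).
Equal-tailed 99% interval: Gamma(32, 8) quantiles at 0.005 and 0.995.
Posterior mean ≈ 4.000, SD ≈ 0.707; a Normal approximation gives roughly [2.179, 5.821].
Exact: lower = 2.413; upper = 6.055.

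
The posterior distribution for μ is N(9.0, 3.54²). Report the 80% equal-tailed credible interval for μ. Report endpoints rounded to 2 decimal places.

[4.46, 13.54]

The posterior is symmetric, so the 80% equal-tailed interval is μ = 9.0 ± z·3.54 with z = 1.282.
Half-width: 1.282 × 3.54 = 4.54.
9.0 − 4.54 = 4.46; 9.0 + 4.54 = 13.54.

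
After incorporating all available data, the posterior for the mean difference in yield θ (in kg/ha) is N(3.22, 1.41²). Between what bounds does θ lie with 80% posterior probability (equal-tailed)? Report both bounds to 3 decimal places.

[1.413, 5.027]

The posterior is symmetric, so the 80% equal-tailed interval is θ = 3.22 ± z·1.41 with z = 1.282.
Half-width: 1.282 × 1.41 = 1.807.
3.22 − 1.807 = 1.413; 3.22 + 1.807 = 5.027.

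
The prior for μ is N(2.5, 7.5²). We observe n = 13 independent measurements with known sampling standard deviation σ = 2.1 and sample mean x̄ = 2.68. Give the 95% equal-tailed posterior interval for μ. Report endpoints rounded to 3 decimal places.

[1.541, 3.817]

Posterior precision = 1/7.5² + 13/2.1² = 0.0178 + 2.9478 = 2.9656, so posterior SD = 0.5807.
Posterior mean = (2.5/7.5² + 13·2.68/2.1²) / 2.9656 = 2.6789.
Interval: 2.6789 ± 1.960 × 0.5807 → [1.541, 3.817].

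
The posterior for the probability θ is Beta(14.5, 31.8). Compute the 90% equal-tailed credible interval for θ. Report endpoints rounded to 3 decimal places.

[0.207, 0.429]

Posterior: Beta(14.5, 31.8).
Equal-tailed 90% interval: the 0.05 and 0.95 quantiles of Beta(14.5, 31.8).
Posterior mean ≈ 0.313, SD ≈ 0.067; a Normal approximation gives roughly [0.202, 0.424].
Exact: F⁻¹(0.05) = 0.207; F⁻¹(0.95) = 0.429.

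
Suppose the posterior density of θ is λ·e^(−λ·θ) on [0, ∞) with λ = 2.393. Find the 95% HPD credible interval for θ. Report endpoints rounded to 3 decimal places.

The exponential density is strictly decreasing on [0, ∞), so the HPD interval is anchored at 0: [0, q] with P(θ ≤ q) = 0.95.
q = −ln(1 − 0.95) / 2.393 = 2.9957 / 2.393 = 1.252.

[0.000, 1.252]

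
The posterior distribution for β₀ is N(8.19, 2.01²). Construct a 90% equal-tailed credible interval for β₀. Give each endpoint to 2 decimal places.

The posterior is symmetric, so the 90% equal-tailed interval is β₀ = 8.19 ± z·2.01 with z = 1.645.
Half-width: 1.645 × 2.01 = 3.31.
8.19 − 3.31 = 4.88; 8.19 + 3.31 = 11.50.

[4.88, 11.50]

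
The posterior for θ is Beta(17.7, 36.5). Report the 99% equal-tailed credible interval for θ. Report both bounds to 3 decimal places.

[0.179, 0.498]

Posterior: Beta(17.7, 36.5).
Equal-tailed 99% interval: the 0.005 and 0.995 quantiles of Beta(17.7, 36.5).
Posterior mean ≈ 0.327, SD ≈ 0.063; a Normal approximation gives roughly [0.164, 0.489].
Exact: F⁻¹(0.005) = 0.179; F⁻¹(0.995) = 0.498.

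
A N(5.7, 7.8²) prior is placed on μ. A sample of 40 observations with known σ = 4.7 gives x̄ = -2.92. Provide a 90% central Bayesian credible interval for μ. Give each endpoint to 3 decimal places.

[-4.059, -1.626]

Posterior precision = 1/7.8² + 40/4.7² = 0.0164 + 1.8108 = 1.8272, so posterior SD = 0.7398.
Posterior mean = (5.7/7.8² + 40·-2.92/4.7²) / 1.8272 = -2.8425.
Interval: -2.8425 ± 1.645 × 0.7398 → [-4.059, -1.626].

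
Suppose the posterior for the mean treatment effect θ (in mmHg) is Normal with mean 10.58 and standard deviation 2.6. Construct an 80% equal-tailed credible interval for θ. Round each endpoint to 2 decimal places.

[7.25, 13.91]

The posterior is symmetric, so the 80% equal-tailed interval is θ = 10.58 ± z·2.6 with z = 1.282.
Half-width: 1.282 × 2.6 = 3.33.
10.58 − 3.33 = 7.25; 10.58 + 3.33 = 13.91.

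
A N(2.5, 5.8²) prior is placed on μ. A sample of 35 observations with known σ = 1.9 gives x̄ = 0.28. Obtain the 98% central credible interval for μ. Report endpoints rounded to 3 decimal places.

[-0.459, 1.033]

Posterior precision = 1/5.8² + 35/1.9² = 0.0297 + 9.6953 = 9.7250, so posterior SD = 0.3207.
Posterior mean = (2.5/5.8² + 35·0.28/1.9²) / 9.7250 = 0.2868.
Interval: 0.2868 ± 2.326 × 0.3207 → [-0.459, 1.033].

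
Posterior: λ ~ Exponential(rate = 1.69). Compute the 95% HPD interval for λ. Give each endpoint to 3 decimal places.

[0.000, 1.773]

The exponential density is strictly decreasing on [0, ∞), so the HPD interval is anchored at 0: [0, q] with P(λ ≤ q) = 0.95.
q = −ln(1 − 0.95) / 1.69 = 2.9957 / 1.69 = 1.773.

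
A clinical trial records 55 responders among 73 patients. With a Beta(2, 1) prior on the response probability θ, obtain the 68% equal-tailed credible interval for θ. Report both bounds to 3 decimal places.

Posterior: Beta(2+55, 1+18) = Beta(57, 19).
Equal-tailed 68% interval: the 0.16 and 0.84 quantiles of Beta(57, 19).
Posterior mean ≈ 0.750, SD ≈ 0.049; a Normal approximation gives roughly [0.701, 0.799].
Exact: F⁻¹(0.16) = 0.701; F⁻¹(0.84) = 0.799.

[0.701, 0.799]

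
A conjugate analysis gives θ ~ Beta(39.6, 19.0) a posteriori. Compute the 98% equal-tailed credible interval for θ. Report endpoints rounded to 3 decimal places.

[0.527, 0.807]

Posterior: Beta(39.6, 19.0).
Equal-tailed 98% interval: the 0.01 and 0.99 quantiles of Beta(39.6, 19.0).
Posterior mean ≈ 0.676, SD ≈ 0.061; a Normal approximation gives roughly [0.535, 0.817].
Exact: F⁻¹(0.01) = 0.527; F⁻¹(0.99) = 0.807.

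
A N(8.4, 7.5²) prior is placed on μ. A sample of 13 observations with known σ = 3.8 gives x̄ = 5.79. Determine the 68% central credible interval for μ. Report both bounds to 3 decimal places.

Posterior precision = 1/7.5² + 13/3.8² = 0.0178 + 0.9003 = 0.9181, so posterior SD = 1.0437.
Posterior mean = (8.4/7.5² + 13·5.79/3.8²) / 0.9181 = 5.8405.
Interval: 5.8405 ± 0.994 × 1.0437 → [4.803, 6.878].

[4.803, 6.878]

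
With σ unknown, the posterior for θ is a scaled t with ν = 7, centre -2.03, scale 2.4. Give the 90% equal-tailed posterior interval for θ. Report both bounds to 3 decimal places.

[-6.577, 2.517]

The t_7 distribution is symmetric; the 90% interval is -2.03 ± t·2.4 with t_{0.95,7} = 1.895.
Half-width: 1.895 × 2.4 = 4.547.
-2.03 − 4.547 = -6.577; -2.03 + 4.547 = 2.517.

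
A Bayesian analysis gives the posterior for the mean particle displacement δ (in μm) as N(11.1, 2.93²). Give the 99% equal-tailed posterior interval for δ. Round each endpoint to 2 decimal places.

The posterior is symmetric, so the 99% equal-tailed interval is δ = 11.1 ± z·2.93 with z = 2.576.
Half-width: 2.576 × 2.93 = 7.55.
11.1 − 7.55 = 3.55; 11.1 + 7.55 = 18.65.

[3.55, 18.65]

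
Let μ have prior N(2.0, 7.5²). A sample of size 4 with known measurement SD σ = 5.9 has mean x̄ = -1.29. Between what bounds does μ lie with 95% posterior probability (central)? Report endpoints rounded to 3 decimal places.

Posterior precision = 1/7.5² + 4/5.9² = 0.0178 + 0.1149 = 0.1327, so posterior SD = 2.7453.
Posterior mean = (2.0/7.5² + 4·-1.29/5.9²) / 0.1327 = -0.8492.
Interval: -0.8492 ± 1.960 × 2.7453 → [-6.230, 4.531].

[-6.230, 4.531]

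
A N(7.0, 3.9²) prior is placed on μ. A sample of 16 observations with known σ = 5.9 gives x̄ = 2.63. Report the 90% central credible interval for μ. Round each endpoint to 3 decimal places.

[0.908, 5.446]

Posterior precision = 1/3.9² + 16/5.9² = 0.0657 + 0.4596 = 0.5254, so posterior SD = 1.3796.
Posterior mean = (7.0/3.9² + 16·2.63/5.9²) / 0.5254 = 3.1769.
Interval: 3.1769 ± 1.645 × 1.3796 → [0.908, 5.446].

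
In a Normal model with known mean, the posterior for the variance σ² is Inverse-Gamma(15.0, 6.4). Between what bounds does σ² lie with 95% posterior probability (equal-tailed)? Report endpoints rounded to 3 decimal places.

Inverse-Gamma(15.0, 6.4) quantiles: F⁻¹(0.025) and F⁻¹(0.975).
Equivalently, 1/σ² ~ Gamma(15.0, rate = 6.4); invert its 0.975 and 0.025 quantiles.
Posterior mean ≈ 0.457, SD ≈ 0.127; a Normal approximation gives roughly [0.209, 0.706].
Exact: lower = 0.272; upper = 0.762.

[0.272, 0.762]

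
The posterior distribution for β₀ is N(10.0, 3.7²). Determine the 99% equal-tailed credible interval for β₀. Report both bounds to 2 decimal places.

[0.47, 19.53]

The posterior is symmetric, so the 99% equal-tailed interval is β₀ = 10.0 ± z·3.7 with z = 2.576.
Half-width: 2.576 × 3.7 = 9.53.
10.0 − 9.53 = 0.47; 10.0 + 9.53 = 19.53.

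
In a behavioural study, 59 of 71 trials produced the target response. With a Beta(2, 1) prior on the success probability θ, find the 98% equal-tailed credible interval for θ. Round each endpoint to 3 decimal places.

Posterior: Beta(2+59, 1+12) = Beta(61, 13).
Equal-tailed 98% interval: the 0.01 and 0.99 quantiles of Beta(61, 13).
Posterior mean ≈ 0.824, SD ≈ 0.044; a Normal approximation gives roughly [0.722, 0.927].
Exact: F⁻¹(0.01) = 0.710; F⁻¹(0.99) = 0.913.

[0.710, 0.913]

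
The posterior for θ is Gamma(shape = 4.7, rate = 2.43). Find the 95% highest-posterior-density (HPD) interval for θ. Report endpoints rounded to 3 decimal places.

The posterior is unimodal and skewed, so the HPD interval has equal density at both endpoints and is the shortest 95% interval.
Solving f(0.433) = f(3.700) with F(3.700) − F(0.433) = 0.95 gives [0.433, 3.700].
For comparison, the equal-tailed interval is [0.600, 4.035]; the HPD is narrower and shifted toward the mode.

[0.433, 3.700]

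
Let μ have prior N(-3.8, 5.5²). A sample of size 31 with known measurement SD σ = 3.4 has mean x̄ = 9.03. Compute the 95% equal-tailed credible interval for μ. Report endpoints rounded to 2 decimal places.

Posterior precision = 1/5.5² + 31/3.4² = 0.0331 + 2.6817 = 2.7147, so posterior SD = 0.6069.
Posterior mean = (-3.8/5.5² + 31·9.03/3.4²) / 2.7147 = 8.8738.
Interval: 8.8738 ± 1.960 × 0.6069 → [7.68, 10.06].

[7.68, 10.06]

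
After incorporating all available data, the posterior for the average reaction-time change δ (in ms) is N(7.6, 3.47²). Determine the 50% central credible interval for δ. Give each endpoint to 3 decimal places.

The posterior is symmetric, so the 50% equal-tailed interval is δ = 7.6 ± z·3.47 with z = 0.674.
Half-width: 0.674 × 3.47 = 2.340.
7.6 − 2.340 = 5.260; 7.6 + 2.340 = 9.940.

[5.260, 9.940]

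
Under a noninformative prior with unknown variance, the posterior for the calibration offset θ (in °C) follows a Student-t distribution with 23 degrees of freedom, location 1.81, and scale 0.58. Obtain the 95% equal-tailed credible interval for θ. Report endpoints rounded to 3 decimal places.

The t_23 distribution is symmetric; the 95% interval is 1.81 ± t·0.58 with t_{0.975,23} = 2.069.
Half-width: 2.069 × 0.58 = 1.200.
1.81 − 1.200 = 0.610; 1.81 + 1.200 = 3.010.

[0.610, 3.010]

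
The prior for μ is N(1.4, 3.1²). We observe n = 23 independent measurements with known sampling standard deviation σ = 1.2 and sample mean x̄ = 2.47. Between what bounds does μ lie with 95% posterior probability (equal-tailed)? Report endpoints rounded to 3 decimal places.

Posterior precision = 1/3.1² + 23/1.2² = 0.1041 + 15.9722 = 16.0763, so posterior SD = 0.2494.
Posterior mean = (1.4/3.1² + 23·2.47/1.2²) / 16.0763 = 2.4631.
Interval: 2.4631 ± 1.960 × 0.2494 → [1.974, 2.952].

[1.974, 2.952]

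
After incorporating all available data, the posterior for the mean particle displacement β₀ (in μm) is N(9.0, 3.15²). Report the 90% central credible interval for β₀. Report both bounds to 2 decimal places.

The posterior is symmetric, so the 90% equal-tailed interval is β₀ = 9.0 ± z·3.15 with z = 1.645.
Half-width: 1.645 × 3.15 = 5.18.
9.0 − 5.18 = 3.82; 9.0 + 5.18 = 14.18.

[3.82, 14.18]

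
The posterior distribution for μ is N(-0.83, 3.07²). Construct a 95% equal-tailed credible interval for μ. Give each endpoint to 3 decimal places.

The posterior is symmetric, so the 95% equal-tailed interval is μ = -0.83 ± z·3.07 with z = 1.960.
Half-width: 1.960 × 3.07 = 6.017.
-0.83 − 6.017 = -6.847; -0.83 + 6.017 = 5.187.

[-6.847, 5.187]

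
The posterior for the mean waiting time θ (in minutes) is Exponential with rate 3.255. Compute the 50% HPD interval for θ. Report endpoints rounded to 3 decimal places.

[0.000, 0.213]

The exponential density is strictly decreasing on [0, ∞), so the HPD interval is anchored at 0: [0, q] with P(θ ≤ q) = 0.50.
q = −ln(1 − 0.50) / 3.255 = 0.6931 / 3.255 = 0.213.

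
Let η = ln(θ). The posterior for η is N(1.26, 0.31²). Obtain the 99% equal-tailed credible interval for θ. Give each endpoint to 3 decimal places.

[1.586, 7.834]

On the log scale the 99% interval is 1.26 ± 2.576 × 0.31 = [0.4615, 2.0585].
Exponentiate: [e^0.4615, e^2.0585] = [1.586, 7.834].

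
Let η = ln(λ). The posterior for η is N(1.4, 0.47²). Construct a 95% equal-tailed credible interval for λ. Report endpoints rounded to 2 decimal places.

[1.61, 10.19]

On the log scale the 95% interval is 1.4 ± 1.960 × 0.47 = [0.4788, 2.3212].
Exponentiate: [e^0.4788, e^2.3212] = [1.61, 10.19].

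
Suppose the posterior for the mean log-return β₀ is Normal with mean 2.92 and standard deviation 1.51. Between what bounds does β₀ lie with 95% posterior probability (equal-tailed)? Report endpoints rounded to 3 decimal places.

[-0.040, 5.880]

The posterior is symmetric, so the 95% equal-tailed interval is β₀ = 2.92 ± z·1.51 with z = 1.960.
Half-width: 1.960 × 1.51 = 2.960.
2.92 − 2.960 = -0.040; 2.92 + 2.960 = 5.880.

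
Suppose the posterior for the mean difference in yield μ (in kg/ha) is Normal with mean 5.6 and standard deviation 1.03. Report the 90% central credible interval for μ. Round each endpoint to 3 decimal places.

[3.906, 7.294]

The posterior is symmetric, so the 90% equal-tailed interval is μ = 5.6 ± z·1.03 with z = 1.645.
Half-width: 1.645 × 1.03 = 1.694.
5.6 − 1.694 = 3.906; 5.6 + 1.694 = 7.294.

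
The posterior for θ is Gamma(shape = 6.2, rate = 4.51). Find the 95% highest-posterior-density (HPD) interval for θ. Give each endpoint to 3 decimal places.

The posterior is unimodal and skewed, so the HPD interval has equal density at both endpoints and is the shortest 95% interval.
Solving f(0.415) = f(2.472) with F(2.472) − F(0.415) = 0.95 gives [0.415, 2.472].
For comparison, the equal-tailed interval is [0.515, 2.649]; the HPD is narrower and shifted toward the mode.

[0.415, 2.472]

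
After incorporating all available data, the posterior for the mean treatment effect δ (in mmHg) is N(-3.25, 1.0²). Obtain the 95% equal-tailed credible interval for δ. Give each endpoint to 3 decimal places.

The posterior is symmetric, so the 95% equal-tailed interval is δ = -3.25 ± z·1.0 with z = 1.960.
Half-width: 1.960 × 1.0 = 1.960.
-3.25 − 1.960 = -5.210; -3.25 + 1.960 = -1.290.

[-5.210, -1.290]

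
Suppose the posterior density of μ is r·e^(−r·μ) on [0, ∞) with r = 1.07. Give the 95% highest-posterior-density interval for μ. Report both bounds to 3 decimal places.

The exponential density is strictly decreasing on [0, ∞), so the HPD interval is anchored at 0: [0, q] with P(μ ≤ q) = 0.95.
q = −ln(1 − 0.95) / 1.07 = 2.9957 / 1.07 = 2.800.

[0.000, 2.800]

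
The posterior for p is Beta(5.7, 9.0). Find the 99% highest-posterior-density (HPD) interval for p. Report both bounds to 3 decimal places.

[0.109, 0.702]

The posterior is unimodal and skewed, so the HPD interval has equal density at both endpoints and is the shortest 99% interval.
Solving f(0.109) = f(0.702) with F(0.702) − F(0.109) = 0.99 gives [0.109, 0.702].
For comparison, the equal-tailed interval is [0.117, 0.712]; the HPD is narrower and shifted toward the mode.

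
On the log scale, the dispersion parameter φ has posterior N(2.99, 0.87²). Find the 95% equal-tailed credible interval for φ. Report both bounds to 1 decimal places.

[3.6, 109.4]

On the log scale the 95% interval is 2.99 ± 1.960 × 0.87 = [1.2848, 4.6952].
Exponentiate: [e^1.2848, e^4.6952] = [3.6, 109.4].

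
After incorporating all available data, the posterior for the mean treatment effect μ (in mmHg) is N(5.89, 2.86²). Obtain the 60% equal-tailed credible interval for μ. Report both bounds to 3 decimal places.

The posterior is symmetric, so the 60% equal-tailed interval is μ = 5.89 ± z·2.86 with z = 0.842.
Half-width: 0.842 × 2.86 = 2.407.
5.89 − 2.407 = 3.483; 5.89 + 2.407 = 8.297.

[3.483, 8.297]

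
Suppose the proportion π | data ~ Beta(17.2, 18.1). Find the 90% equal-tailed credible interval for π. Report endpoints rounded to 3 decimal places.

Posterior: Beta(17.2, 18.1).
Equal-tailed 90% interval: the 0.05 and 0.95 quantiles of Beta(17.2, 18.1).
Posterior mean ≈ 0.487, SD ≈ 0.083; a Normal approximation gives roughly [0.351, 0.624].
Exact: F⁻¹(0.05) = 0.351; F⁻¹(0.95) = 0.624.

[0.351, 0.624]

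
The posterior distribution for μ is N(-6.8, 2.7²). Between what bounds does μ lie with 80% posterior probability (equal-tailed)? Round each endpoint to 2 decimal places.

The posterior is symmetric, so the 80% equal-tailed interval is μ = -6.8 ± z·2.7 with z = 1.282.
Half-width: 1.282 × 2.7 = 3.46.
-6.8 − 3.46 = -10.26; -6.8 + 3.46 = -3.34.

[-10.26, -3.34]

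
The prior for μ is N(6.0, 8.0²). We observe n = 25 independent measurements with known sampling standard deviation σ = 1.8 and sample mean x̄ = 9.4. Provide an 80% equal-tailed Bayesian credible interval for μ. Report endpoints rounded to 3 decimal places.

Posterior precision = 1/8.0² + 25/1.8² = 0.0156 + 7.7160 = 7.7317, so posterior SD = 0.3596.
Posterior mean = (6.0/8.0² + 25·9.4/1.8²) / 7.7317 = 9.3931.
Interval: 9.3931 ± 1.282 × 0.3596 → [8.932, 9.854].

[8.932, 9.854]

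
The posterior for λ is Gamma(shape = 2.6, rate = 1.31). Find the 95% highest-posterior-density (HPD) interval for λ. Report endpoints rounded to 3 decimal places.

The posterior is unimodal and skewed, so the HPD interval has equal density at both endpoints and is the shortest 95% interval.
Solving f(0.134) = f(4.396) with F(4.396) − F(0.134) = 0.95 gives [0.134, 4.396].
For comparison, the equal-tailed interval is [0.347, 5.023]; the HPD is narrower and shifted toward the mode.

[0.134, 4.396]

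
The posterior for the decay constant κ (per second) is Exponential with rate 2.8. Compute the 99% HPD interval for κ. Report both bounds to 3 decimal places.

The exponential density is strictly decreasing on [0, ∞), so the HPD interval is anchored at 0: [0, q] with P(κ ≤ q) = 0.99.
q = −ln(1 − 0.99) / 2.8 = 4.6052 / 2.8 = 1.645.

[0.000, 1.645]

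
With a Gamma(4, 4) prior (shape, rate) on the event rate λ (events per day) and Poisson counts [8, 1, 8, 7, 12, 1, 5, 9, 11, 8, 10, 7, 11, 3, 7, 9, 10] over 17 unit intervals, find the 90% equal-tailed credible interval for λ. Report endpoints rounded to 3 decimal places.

Posterior: Gamma(4+127, 4+17) = Gamma(131, 21) (shape, rate).
Equal-tailed 90% interval: Gamma(131, 21) quantiles at 0.05 and 0.95.
Posterior mean ≈ 6.238, SD ≈ 0.545; a Normal approximation gives roughly [5.342, 7.135].
Exact: lower = 5.369; upper = 7.161.

[5.369, 7.161]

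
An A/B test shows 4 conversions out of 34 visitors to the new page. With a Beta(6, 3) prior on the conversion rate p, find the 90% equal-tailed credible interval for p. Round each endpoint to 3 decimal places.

[0.135, 0.344]

Posterior: Beta(6+4, 3+30) = Beta(10, 33).
Equal-tailed 90% interval: the 0.05 and 0.95 quantiles of Beta(10, 33).
Posterior mean ≈ 0.233, SD ≈ 0.064; a Normal approximation gives roughly [0.128, 0.337].
Exact: F⁻¹(0.05) = 0.135; F⁻¹(0.95) = 0.344.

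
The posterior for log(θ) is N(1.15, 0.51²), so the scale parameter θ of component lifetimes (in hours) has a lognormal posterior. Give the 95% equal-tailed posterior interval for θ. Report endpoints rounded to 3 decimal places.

On the log scale the 95% interval is 1.15 ± 1.960 × 0.51 = [0.1504, 2.1496].
Exponentiate: [e^0.1504, e^2.1496] = [1.162, 8.581].

[1.162, 8.581]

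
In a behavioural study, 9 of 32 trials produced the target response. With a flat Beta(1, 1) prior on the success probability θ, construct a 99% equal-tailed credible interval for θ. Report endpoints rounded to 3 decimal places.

[0.123, 0.509]

Posterior: Beta(1+9, 1+23) = Beta(10, 24).
Equal-tailed 99% interval: the 0.005 and 0.995 quantiles of Beta(10, 24).
Posterior mean ≈ 0.294, SD ≈ 0.077; a Normal approximation gives roughly [0.096, 0.493].
Exact: F⁻¹(0.005) = 0.123; F⁻¹(0.995) = 0.509.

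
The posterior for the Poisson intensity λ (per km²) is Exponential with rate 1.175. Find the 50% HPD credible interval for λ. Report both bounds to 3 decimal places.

[0.000, 0.590]

The exponential density is strictly decreasing on [0, ∞), so the HPD interval is anchored at 0: [0, q] with P(λ ≤ q) = 0.50.
q = −ln(1 − 0.50) / 1.175 = 0.6931 / 1.175 = 0.590.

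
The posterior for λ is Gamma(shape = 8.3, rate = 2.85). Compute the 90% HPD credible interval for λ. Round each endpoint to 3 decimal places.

The posterior is unimodal and skewed, so the HPD interval has equal density at both endpoints and is the shortest 90% interval.
Solving f(1.290) = f(4.477) with F(4.477) − F(1.290) = 0.90 gives [1.290, 4.477].
For comparison, the equal-tailed interval is [1.471, 4.749]; the HPD is narrower and shifted toward the mode.

[1.290, 4.477]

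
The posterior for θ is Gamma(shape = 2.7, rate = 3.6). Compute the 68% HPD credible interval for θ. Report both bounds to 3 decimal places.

[0.188, 0.957]

The posterior is unimodal and skewed, so the HPD interval has equal density at both endpoints and is the shortest 68% interval.
Solving f(0.188) = f(0.957) with F(0.957) − F(0.188) = 0.68 gives [0.188, 0.957].
For comparison, the equal-tailed interval is [0.324, 1.175]; the HPD is narrower and shifted toward the mode.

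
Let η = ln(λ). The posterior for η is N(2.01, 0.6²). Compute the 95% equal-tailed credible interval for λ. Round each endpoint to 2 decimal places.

On the log scale the 95% interval is 2.01 ± 1.960 × 0.6 = [0.8340, 3.1860].
Exponentiate: [e^0.8340, e^3.1860] = [2.30, 24.19].

[2.30, 24.19]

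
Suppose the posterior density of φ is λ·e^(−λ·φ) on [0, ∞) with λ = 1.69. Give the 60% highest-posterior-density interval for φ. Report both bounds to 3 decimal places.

[0.000, 0.542]

The exponential density is strictly decreasing on [0, ∞), so the HPD interval is anchored at 0: [0, q] with P(φ ≤ q) = 0.60.
q = −ln(1 − 0.60) / 1.69 = 0.9163 / 1.69 = 0.542.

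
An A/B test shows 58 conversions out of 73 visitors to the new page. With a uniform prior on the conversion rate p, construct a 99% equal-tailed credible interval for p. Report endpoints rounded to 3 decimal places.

Posterior: Beta(1+58, 1+15) = Beta(59, 16).
Equal-tailed 99% interval: the 0.005 and 0.995 quantiles of Beta(59, 16).
Posterior mean ≈ 0.787, SD ≈ 0.047; a Normal approximation gives roughly [0.666, 0.908].
Exact: F⁻¹(0.005) = 0.653; F⁻¹(0.995) = 0.892.

[0.653, 0.892]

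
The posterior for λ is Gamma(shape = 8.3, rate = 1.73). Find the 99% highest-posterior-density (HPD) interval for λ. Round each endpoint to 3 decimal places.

[1.340, 9.687]

The posterior is unimodal and skewed, so the HPD interval has equal density at both endpoints and is the shortest 99% interval.
Solving f(1.340) = f(9.687) with F(9.687) − F(1.340) = 0.99 gives [1.340, 9.687].
For comparison, the equal-tailed interval is [1.582, 10.156]; the HPD is narrower and shifted toward the mode.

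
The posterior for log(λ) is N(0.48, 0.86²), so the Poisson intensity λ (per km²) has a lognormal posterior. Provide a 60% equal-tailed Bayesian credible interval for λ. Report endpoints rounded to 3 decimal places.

[0.784, 3.333]

On the log scale the 60% interval is 0.48 ± 0.842 × 0.86 = [-0.2438, 1.2038].
Exponentiate: [e^-0.2438, e^1.2038] = [0.784, 3.333].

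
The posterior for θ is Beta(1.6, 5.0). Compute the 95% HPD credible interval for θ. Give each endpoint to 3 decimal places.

[0.003, 0.541]

The posterior is unimodal and skewed, so the HPD interval has equal density at both endpoints and is the shortest 95% interval.
Solving f(0.003) = f(0.541) with F(0.541) − F(0.003) = 0.95 gives [0.003, 0.541].
For comparison, the equal-tailed interval is [0.024, 0.603]; the HPD is narrower and shifted toward the mode.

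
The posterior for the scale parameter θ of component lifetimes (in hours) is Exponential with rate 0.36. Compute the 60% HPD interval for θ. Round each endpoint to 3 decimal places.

[0.000, 2.545]

The exponential density is strictly decreasing on [0, ∞), so the HPD interval is anchored at 0: [0, q] with P(θ ≤ q) = 0.60.
q = −ln(1 − 0.60) / 0.36 = 0.9163 / 0.36 = 2.545.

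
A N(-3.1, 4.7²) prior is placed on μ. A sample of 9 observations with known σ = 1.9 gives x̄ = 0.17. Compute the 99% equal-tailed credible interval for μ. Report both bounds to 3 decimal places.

Posterior precision = 1/4.7² + 9/1.9² = 0.0453 + 2.4931 = 2.5383, so posterior SD = 0.6277.
Posterior mean = (-3.1/4.7² + 9·0.17/1.9²) / 2.5383 = 0.1117.
Interval: 0.1117 ± 2.576 × 0.6277 → [-1.505, 1.728].

[-1.505, 1.728]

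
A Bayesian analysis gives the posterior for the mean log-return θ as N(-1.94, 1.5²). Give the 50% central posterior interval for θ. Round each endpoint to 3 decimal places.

[-2.952, -0.928]

The posterior is symmetric, so the 50% equal-tailed interval is θ = -1.94 ± z·1.5 with z = 0.674.
Half-width: 0.674 × 1.5 = 1.012.
-1.94 − 1.012 = -2.952; -1.94 + 1.012 = -0.928.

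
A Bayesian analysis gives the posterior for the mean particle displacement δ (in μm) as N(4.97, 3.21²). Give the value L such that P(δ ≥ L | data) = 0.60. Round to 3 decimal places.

4.157

Need L with P(δ ≥ L) = 0.60: L = 4.97 − z_{0.4}·3.21.
z = 0.253; L = 4.97 − 0.253 × 3.21 = 4.157.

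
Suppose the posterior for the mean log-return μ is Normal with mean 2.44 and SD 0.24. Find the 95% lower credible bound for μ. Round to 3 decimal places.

2.045

Need L with P(μ ≥ L) = 0.95: L = 2.44 − z_{0.05}·0.24.
z = 1.645; L = 2.44 − 1.645 × 0.24 = 2.045.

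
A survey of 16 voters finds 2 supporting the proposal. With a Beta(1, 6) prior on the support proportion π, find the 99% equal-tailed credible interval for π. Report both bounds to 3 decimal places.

Posterior: Beta(1+2, 6+14) = Beta(3, 20).
Equal-tailed 99% interval: the 0.005 and 0.995 quantiles of Beta(3, 20).
Posterior mean ≈ 0.130, SD ≈ 0.069; a Normal approximation gives roughly [-0.047, 0.308].
Exact: F⁻¹(0.005) = 0.016; F⁻¹(0.995) = 0.358.

[0.016, 0.358]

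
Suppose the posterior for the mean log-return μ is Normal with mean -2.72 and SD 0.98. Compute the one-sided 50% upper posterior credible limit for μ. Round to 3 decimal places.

Need U with P(μ ≤ U) = 0.50: U = -2.72 + z_{0.5}·0.98.
z = 0.000; U = -2.72 + 0.000 × 0.98 = -2.720.

-2.720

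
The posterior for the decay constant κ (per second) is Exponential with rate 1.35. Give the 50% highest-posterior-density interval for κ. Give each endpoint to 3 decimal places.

[0.000, 0.513]

The exponential density is strictly decreasing on [0, ∞), so the HPD interval is anchored at 0: [0, q] with P(κ ≤ q) = 0.50.
q = −ln(1 − 0.50) / 1.35 = 0.6931 / 1.35 = 0.513.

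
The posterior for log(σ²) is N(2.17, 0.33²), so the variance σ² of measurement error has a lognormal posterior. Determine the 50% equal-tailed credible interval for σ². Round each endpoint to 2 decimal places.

[7.01, 10.94]

On the log scale the 50% interval is 2.17 ± 0.674 × 0.33 = [1.9474, 2.3926].
Exponentiate: [e^1.9474, e^2.3926] = [7.01, 10.94].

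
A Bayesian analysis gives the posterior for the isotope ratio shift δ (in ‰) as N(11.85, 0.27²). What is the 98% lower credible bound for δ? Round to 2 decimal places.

Need L with P(δ ≥ L) = 0.98: L = 11.85 − z_{0.02}·0.27.
z = 2.054; L = 11.85 − 2.054 × 0.27 = 11.30.

11.30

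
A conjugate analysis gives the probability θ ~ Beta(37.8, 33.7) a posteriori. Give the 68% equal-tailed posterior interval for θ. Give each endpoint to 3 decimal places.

Posterior: Beta(37.8, 33.7).
Equal-tailed 68% interval: the 0.16 and 0.84 quantiles of Beta(37.8, 33.7).
Posterior mean ≈ 0.529, SD ≈ 0.059; a Normal approximation gives roughly [0.470, 0.587].
Exact: F⁻¹(0.16) = 0.470; F⁻¹(0.84) = 0.587.

[0.470, 0.587]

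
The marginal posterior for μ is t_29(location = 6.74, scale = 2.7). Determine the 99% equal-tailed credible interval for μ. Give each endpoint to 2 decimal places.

The t_29 distribution is symmetric; the 99% interval is 6.74 ± t·2.7 with t_{0.995,29} = 2.756.
Half-width: 2.756 × 2.7 = 7.44.
6.74 − 7.44 = -0.70; 6.74 + 7.44 = 14.18.

[-0.70, 14.18]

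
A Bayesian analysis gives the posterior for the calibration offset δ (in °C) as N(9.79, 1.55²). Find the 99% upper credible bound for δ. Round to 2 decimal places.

Need U with P(δ ≤ U) = 0.99: U = 9.79 + z_{0.01}·1.55.
z = 2.326; U = 9.79 + 2.326 × 1.55 = 13.40.

13.40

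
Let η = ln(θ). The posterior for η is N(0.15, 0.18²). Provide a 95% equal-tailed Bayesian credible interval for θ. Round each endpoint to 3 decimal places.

On the log scale the 95% interval is 0.15 ± 1.960 × 0.18 = [-0.2028, 0.5028].
Exponentiate: [e^-0.2028, e^0.5028] = [0.816, 1.653].

[0.816, 1.653]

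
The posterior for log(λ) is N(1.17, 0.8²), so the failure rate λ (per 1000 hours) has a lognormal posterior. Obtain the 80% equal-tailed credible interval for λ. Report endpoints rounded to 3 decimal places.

On the log scale the 80% interval is 1.17 ± 1.282 × 0.8 = [0.1448, 2.1952].
Exponentiate: [e^0.1448, e^2.1952] = [1.156, 8.982].

[1.156, 8.982]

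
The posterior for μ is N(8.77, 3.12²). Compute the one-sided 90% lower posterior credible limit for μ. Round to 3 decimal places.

Need L with P(μ ≥ L) = 0.90: L = 8.77 − z_{0.1}·3.12.
z = 1.282; L = 8.77 − 1.282 × 3.12 = 4.772.

4.772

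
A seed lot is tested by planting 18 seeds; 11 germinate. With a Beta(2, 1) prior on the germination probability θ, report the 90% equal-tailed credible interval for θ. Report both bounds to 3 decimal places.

Posterior: Beta(2+11, 1+7) = Beta(13, 8).
Equal-tailed 90% interval: the 0.05 and 0.95 quantiles of Beta(13, 8).
Posterior mean ≈ 0.619, SD ≈ 0.104; a Normal approximation gives roughly [0.449, 0.789].
Exact: F⁻¹(0.05) = 0.442; F⁻¹(0.95) = 0.783.

[0.442, 0.783]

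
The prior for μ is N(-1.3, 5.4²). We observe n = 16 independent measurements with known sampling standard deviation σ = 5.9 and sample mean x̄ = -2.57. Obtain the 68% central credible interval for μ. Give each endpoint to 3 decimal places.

Posterior precision = 1/5.4² + 16/5.9² = 0.0343 + 0.4596 = 0.4939, so posterior SD = 1.4229.
Posterior mean = (-1.3/5.4² + 16·-2.57/5.9²) / 0.4939 = -2.4818.
Interval: -2.4818 ± 0.994 × 1.4229 → [-3.897, -1.067].

[-3.897, -1.067]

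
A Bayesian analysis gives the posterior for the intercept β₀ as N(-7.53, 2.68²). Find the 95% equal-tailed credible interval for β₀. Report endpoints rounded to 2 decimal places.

[-12.78, -2.28]

The posterior is symmetric, so the 95% equal-tailed interval is β₀ = -7.53 ± z·2.68 with z = 1.960.
Half-width: 1.960 × 2.68 = 5.25.
-7.53 − 5.25 = -12.78; -7.53 + 5.25 = -2.28.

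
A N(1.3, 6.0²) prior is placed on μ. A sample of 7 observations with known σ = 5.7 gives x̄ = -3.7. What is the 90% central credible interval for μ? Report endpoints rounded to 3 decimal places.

[-6.464, 0.206]

Posterior precision = 1/6.0² + 7/5.7² = 0.0278 + 0.2155 = 0.2432, so posterior SD = 2.0276.
Posterior mean = (1.3/6.0² + 7·-3.7/5.7²) / 0.2432 = -3.1290.
Interval: -3.1290 ± 1.645 × 2.0276 → [-6.464, 0.206].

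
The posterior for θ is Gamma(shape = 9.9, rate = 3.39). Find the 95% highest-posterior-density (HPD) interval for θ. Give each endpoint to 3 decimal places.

[1.246, 4.770]

The posterior is unimodal and skewed, so the HPD interval has equal density at both endpoints and is the shortest 95% interval.
Solving f(1.246) = f(4.770) with F(4.770) − F(1.246) = 0.95 gives [1.246, 4.770].
For comparison, the equal-tailed interval is [1.394, 5.001]; the HPD is narrower and shifted toward the mode.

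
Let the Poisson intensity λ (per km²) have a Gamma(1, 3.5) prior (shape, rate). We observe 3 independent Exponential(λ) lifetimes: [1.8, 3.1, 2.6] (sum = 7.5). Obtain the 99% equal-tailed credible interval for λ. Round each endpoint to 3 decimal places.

[0.061, 0.998]

Posterior: Gamma(1+3, 3.5+7.5) = Gamma(4, 11.0) (shape, rate).
Equal-tailed 99% interval: Gamma(4, 11.0) quantiles at 0.005 and 0.995.
Posterior mean ≈ 0.364, SD ≈ 0.182; a Normal approximation gives roughly [-0.105, 0.832].
Exact: lower = 0.061; upper = 0.998.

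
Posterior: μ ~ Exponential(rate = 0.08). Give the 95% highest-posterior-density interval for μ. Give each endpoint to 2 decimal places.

[0.00, 37.45]

The exponential density is strictly decreasing on [0, ∞), so the HPD interval is anchored at 0: [0, q] with P(μ ≤ q) = 0.95.
q = −ln(1 − 0.95) / 0.08 = 2.9957 / 0.08 = 37.45.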